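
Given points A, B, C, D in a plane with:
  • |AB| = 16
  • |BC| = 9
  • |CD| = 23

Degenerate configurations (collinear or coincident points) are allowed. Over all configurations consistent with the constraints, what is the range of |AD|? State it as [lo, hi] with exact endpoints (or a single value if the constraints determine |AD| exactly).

|AB| ∈ {16}
|BC| ∈ {9}
|CD| ∈ {23}
|AC| ∈ [7, 25]
|BD| ∈ [14, 32]
|AD| ∈ [0, 48]

|AD| ∈ [0, 48]  (≈ [0.0000, 48.0000])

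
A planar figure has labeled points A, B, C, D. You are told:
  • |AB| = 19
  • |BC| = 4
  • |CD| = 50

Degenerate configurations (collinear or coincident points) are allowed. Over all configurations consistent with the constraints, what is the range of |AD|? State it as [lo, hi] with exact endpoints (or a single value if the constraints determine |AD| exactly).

|AD| ∈ [27, 73]  (≈ [27.0000, 73.0000])

|AB| ∈ {19}
|BC| ∈ {4}
|CD| ∈ {50}
|AC| ∈ [15, 23]
|BD| ∈ [46, 54]
|AD| ∈ [27, 73]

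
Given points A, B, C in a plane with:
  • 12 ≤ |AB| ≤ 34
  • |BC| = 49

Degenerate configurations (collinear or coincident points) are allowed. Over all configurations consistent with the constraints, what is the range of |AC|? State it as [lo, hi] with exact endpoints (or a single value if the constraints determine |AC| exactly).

|AB| ∈ [12, 34]
|BC| ∈ {49}
|AC| ∈ [15, 83]

|AC| ∈ [15, 83]  (≈ [15.0000, 83.0000])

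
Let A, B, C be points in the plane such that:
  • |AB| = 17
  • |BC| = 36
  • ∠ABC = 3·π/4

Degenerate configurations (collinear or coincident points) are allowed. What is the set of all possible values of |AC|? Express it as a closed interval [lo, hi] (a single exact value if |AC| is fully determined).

|AB| ∈ {17}
|BC| ∈ {36}
|AC| ∈ {√(612·√(2) + 1585)}

|AC| = √(612·√(2) + 1585)  (≈ 49.5025)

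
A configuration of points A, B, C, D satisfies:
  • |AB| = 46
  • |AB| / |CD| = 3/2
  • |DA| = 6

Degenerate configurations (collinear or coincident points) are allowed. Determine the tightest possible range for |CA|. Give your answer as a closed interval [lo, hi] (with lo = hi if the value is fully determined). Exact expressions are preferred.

|CA| ∈ [74/3, 110/3]  (≈ [24.6667, 36.6667])

|AB| ∈ {46}
|AD| ∈ {6}
|CD| ∈ {92/3}
|BD| ∈ [40, 52]
|AC| ∈ [74/3, 110/3]
|BC| ∈ [28/3, 248/3]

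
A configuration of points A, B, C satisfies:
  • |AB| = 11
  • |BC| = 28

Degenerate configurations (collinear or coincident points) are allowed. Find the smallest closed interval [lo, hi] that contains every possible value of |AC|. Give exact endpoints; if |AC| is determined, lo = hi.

|AC| ∈ [17, 39]  (≈ [17.0000, 39.0000])

|AB| ∈ {11}
|BC| ∈ {28}
|AC| ∈ [17, 39]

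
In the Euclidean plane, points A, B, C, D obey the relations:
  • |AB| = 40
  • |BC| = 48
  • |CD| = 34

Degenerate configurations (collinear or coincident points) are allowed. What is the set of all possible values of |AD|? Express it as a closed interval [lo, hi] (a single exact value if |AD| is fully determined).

|AD| ∈ [0, 122]  (≈ [0.0000, 122.0000])

|AB| ∈ {40}
|BC| ∈ {48}
|CD| ∈ {34}
|AC| ∈ [8, 88]
|BD| ∈ [14, 82]
|AD| ∈ [0, 122]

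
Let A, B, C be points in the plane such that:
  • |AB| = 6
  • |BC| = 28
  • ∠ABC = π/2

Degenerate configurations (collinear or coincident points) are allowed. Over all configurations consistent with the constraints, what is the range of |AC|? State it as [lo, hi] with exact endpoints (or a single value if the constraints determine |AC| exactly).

|AB| ∈ {6}
|BC| ∈ {28}
|AC| ∈ {2·√(205)}

|AC| = 2·√(205)  (≈ 28.6356)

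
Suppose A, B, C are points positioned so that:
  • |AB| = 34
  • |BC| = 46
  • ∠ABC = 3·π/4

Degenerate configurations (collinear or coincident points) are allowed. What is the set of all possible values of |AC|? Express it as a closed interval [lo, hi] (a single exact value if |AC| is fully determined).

|AC| = 2·√(391·√(2) + 818)  (≈ 74.0529)

|AB| ∈ {34}
|BC| ∈ {46}
|AC| ∈ {2·√(391·√(2) + 818)}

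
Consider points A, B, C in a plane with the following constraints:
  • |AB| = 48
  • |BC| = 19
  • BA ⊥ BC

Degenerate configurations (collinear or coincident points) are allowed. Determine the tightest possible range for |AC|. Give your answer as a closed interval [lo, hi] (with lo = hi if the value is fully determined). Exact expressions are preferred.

|AC| = √(2665)  (≈ 51.6236)

|AB| ∈ {48}
|BC| ∈ {19}
|AC| ∈ {√(2665)}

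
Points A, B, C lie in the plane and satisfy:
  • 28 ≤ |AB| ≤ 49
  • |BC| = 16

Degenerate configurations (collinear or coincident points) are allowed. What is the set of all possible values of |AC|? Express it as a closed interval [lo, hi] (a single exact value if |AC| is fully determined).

|AB| ∈ [28, 49]
|BC| ∈ {16}
|AC| ∈ [12, 65]

|AC| ∈ [12, 65]  (≈ [12.0000, 65.0000])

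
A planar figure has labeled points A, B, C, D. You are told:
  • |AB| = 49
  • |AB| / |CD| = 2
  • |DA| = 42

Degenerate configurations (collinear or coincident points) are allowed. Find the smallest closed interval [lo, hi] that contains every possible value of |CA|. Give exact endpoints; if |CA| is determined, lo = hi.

|CA| ∈ [35/2, 133/2]  (≈ [17.5000, 66.5000])

|AB| ∈ {49}
|AD| ∈ {42}
|CD| ∈ {49/2}
|BD| ∈ [7, 91]
|AC| ∈ [35/2, 133/2]
|BC| ∈ [0, 231/2]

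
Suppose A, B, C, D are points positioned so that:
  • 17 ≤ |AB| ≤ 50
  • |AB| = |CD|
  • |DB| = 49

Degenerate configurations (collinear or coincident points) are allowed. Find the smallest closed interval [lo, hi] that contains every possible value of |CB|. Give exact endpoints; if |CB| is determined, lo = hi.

|CB| ∈ [0, 99]  (≈ [0.0000, 99.0000])

|AB| ∈ [17, 50]
|BD| ∈ {49}
|CD| ∈ [17, 50]
|AD| ∈ [0, 99]
|BC| ∈ [0, 99]
|AC| ∈ [0, 149]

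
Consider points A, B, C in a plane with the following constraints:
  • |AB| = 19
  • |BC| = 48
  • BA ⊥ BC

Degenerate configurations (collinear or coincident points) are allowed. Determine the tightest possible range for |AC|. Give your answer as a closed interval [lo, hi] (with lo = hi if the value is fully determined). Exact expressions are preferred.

|AC| = √(2665)  (≈ 51.6236)

|AB| ∈ {19}
|BC| ∈ {48}
|AC| ∈ {√(2665)}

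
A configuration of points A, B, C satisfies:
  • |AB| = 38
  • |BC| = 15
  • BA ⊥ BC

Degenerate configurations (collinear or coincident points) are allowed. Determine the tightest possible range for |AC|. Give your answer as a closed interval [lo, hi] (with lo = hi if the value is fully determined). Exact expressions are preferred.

|AC| = √(1669)  (≈ 40.8534)

|AB| ∈ {38}
|BC| ∈ {15}
|AC| ∈ {√(1669)}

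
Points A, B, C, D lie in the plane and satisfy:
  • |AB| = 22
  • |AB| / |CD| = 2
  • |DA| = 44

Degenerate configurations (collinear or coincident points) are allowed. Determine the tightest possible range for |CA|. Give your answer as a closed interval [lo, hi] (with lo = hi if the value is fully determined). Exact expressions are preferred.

|AB| ∈ {22}
|AD| ∈ {44}
|CD| ∈ {11}
|BD| ∈ [22, 66]
|AC| ∈ [33, 55]
|BC| ∈ [11, 77]

|CA| ∈ [33, 55]  (≈ [33.0000, 55.0000])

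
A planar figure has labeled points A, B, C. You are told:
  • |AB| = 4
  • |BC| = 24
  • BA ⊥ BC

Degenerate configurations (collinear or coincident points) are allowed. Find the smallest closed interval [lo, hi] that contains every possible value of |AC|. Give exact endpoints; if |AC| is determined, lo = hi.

|AC| = 4·√(37)  (≈ 24.3311)

|AB| ∈ {4}
|BC| ∈ {24}
|AC| ∈ {4·√(37)}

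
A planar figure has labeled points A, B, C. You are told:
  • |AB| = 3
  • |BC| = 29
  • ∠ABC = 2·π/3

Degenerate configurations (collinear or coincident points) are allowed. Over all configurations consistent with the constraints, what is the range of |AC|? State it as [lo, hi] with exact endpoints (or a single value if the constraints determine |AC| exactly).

|AC| = √(937)  (≈ 30.6105)

|AB| ∈ {3}
|BC| ∈ {29}
|AC| ∈ {√(937)}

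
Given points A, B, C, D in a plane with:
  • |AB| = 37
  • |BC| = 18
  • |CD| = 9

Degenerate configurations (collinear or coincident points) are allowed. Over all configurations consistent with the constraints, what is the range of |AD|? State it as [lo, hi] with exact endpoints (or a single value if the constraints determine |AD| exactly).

|AB| ∈ {37}
|BC| ∈ {18}
|CD| ∈ {9}
|AC| ∈ [19, 55]
|BD| ∈ [9, 27]
|AD| ∈ [10, 64]

|AD| ∈ [10, 64]  (≈ [10.0000, 64.0000])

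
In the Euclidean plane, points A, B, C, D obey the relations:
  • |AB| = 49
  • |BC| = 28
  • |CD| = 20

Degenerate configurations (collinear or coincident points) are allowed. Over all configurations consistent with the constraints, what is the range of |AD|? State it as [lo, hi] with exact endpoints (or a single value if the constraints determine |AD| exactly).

|AB| ∈ {49}
|BC| ∈ {28}
|CD| ∈ {20}
|AC| ∈ [21, 77]
|BD| ∈ [8, 48]
|AD| ∈ [1, 97]

|AD| ∈ [1, 97]  (≈ [1.0000, 97.0000])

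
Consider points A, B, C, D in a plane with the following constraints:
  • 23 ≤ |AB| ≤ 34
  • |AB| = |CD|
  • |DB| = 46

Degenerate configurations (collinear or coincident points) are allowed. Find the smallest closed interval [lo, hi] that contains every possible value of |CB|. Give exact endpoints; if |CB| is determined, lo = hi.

|CB| ∈ [12, 80]  (≈ [12.0000, 80.0000])

|AB| ∈ [23, 34]
|BD| ∈ {46}
|CD| ∈ [23, 34]
|AD| ∈ [12, 80]
|BC| ∈ [12, 80]
|AC| ∈ [0, 114]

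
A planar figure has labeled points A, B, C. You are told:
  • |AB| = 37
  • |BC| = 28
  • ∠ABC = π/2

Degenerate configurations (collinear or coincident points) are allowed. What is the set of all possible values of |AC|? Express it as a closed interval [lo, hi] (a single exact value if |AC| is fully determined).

|AC| = √(2153)  (≈ 46.4004)

|AB| ∈ {37}
|BC| ∈ {28}
|AC| ∈ {√(2153)}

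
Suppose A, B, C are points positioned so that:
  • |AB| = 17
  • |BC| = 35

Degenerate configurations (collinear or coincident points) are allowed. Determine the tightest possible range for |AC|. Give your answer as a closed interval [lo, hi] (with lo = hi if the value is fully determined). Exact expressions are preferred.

|AC| ∈ [18, 52]  (≈ [18.0000, 52.0000])

|AB| ∈ {17}
|BC| ∈ {35}
|AC| ∈ [18, 52]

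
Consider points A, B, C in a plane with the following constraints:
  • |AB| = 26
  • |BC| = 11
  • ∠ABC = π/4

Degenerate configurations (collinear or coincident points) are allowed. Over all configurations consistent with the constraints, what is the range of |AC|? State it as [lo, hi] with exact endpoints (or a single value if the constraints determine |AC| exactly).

|AC| = √(797 - 286·√(2))  (≈ 19.8125)

|AB| ∈ {26}
|BC| ∈ {11}
|AC| ∈ {√(797 - 286·√(2))}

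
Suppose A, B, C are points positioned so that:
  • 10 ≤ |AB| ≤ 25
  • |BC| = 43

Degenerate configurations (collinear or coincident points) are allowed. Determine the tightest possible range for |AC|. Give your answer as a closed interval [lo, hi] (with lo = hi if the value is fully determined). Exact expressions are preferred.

|AC| ∈ [18, 68]  (≈ [18.0000, 68.0000])

|AB| ∈ [10, 25]
|BC| ∈ {43}
|AC| ∈ [18, 68]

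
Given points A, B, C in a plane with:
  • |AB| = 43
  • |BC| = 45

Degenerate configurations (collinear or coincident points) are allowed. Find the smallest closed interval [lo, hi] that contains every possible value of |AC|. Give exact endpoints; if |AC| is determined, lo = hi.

|AC| ∈ [2, 88]  (≈ [2.0000, 88.0000])

|AB| ∈ {43}
|BC| ∈ {45}
|AC| ∈ [2, 88]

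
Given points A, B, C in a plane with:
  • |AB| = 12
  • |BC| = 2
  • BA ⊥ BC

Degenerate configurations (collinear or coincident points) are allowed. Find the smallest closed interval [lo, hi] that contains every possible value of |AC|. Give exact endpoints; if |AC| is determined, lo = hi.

|AC| = 2·√(37)  (≈ 12.1655)

|AB| ∈ {12}
|BC| ∈ {2}
|AC| ∈ {2·√(37)}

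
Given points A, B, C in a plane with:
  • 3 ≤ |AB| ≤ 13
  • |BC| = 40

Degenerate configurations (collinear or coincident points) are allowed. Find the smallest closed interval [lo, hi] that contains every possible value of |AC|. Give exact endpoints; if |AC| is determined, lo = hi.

|AB| ∈ [3, 13]
|BC| ∈ {40}
|AC| ∈ [27, 53]

|AC| ∈ [27, 53]  (≈ [27.0000, 53.0000])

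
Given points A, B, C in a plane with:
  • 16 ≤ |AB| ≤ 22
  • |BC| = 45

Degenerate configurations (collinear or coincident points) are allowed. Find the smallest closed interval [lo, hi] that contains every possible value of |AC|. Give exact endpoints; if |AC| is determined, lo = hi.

|AC| ∈ [23, 67]  (≈ [23.0000, 67.0000])

|AB| ∈ [16, 22]
|BC| ∈ {45}
|AC| ∈ [23, 67]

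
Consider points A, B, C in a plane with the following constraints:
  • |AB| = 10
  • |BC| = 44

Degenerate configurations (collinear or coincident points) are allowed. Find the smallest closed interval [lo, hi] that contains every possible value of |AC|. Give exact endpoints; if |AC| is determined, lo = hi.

|AC| ∈ [34, 54]  (≈ [34.0000, 54.0000])

|AB| ∈ {10}
|BC| ∈ {44}
|AC| ∈ [34, 54]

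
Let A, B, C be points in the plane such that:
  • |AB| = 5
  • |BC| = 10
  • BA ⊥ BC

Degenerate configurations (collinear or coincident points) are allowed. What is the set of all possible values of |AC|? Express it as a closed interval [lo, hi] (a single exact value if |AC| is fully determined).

|AB| ∈ {5}
|BC| ∈ {10}
|AC| ∈ {5·√(5)}

|AC| = 5·√(5)  (≈ 11.1803)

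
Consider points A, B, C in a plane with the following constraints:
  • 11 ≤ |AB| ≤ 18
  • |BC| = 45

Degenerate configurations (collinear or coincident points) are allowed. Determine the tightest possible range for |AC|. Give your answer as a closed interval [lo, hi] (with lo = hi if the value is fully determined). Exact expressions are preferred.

|AC| ∈ [27, 63]  (≈ [27.0000, 63.0000])

|AB| ∈ [11, 18]
|BC| ∈ {45}
|AC| ∈ [27, 63]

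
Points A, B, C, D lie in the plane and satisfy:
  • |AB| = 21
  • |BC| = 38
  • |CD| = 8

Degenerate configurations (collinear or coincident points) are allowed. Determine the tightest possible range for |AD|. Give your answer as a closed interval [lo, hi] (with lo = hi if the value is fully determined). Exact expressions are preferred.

|AB| ∈ {21}
|BC| ∈ {38}
|CD| ∈ {8}
|AC| ∈ [17, 59]
|BD| ∈ [30, 46]
|AD| ∈ [9, 67]

|AD| ∈ [9, 67]  (≈ [9.0000, 67.0000])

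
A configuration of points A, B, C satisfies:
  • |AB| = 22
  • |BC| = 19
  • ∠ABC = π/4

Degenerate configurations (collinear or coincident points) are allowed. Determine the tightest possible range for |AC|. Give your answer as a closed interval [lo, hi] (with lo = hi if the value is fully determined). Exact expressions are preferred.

|AB| ∈ {22}
|BC| ∈ {19}
|AC| ∈ {√(845 - 418·√(2))}

|AC| = √(845 - 418·√(2))  (≈ 15.9329)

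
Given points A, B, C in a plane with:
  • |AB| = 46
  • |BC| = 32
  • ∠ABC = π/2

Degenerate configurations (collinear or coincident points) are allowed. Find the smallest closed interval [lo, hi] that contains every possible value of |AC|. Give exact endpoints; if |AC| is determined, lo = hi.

|AC| = 2·√(785)  (≈ 56.0357)

|AB| ∈ {46}
|BC| ∈ {32}
|AC| ∈ {2·√(785)}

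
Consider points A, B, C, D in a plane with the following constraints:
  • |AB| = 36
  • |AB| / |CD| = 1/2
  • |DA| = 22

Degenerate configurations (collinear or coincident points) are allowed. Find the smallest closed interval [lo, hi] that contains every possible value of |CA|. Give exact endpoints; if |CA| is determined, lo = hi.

|AB| ∈ {36}
|AD| ∈ {22}
|CD| ∈ {72}
|BD| ∈ [14, 58]
|AC| ∈ [50, 94]
|BC| ∈ [14, 130]

|CA| ∈ [50, 94]  (≈ [50.0000, 94.0000])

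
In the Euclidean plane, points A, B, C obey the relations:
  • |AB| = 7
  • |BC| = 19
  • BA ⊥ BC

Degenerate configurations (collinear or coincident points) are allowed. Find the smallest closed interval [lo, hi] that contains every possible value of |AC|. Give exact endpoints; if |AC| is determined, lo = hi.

|AC| = √(410)  (≈ 20.2485)

|AB| ∈ {7}
|BC| ∈ {19}
|AC| ∈ {√(410)}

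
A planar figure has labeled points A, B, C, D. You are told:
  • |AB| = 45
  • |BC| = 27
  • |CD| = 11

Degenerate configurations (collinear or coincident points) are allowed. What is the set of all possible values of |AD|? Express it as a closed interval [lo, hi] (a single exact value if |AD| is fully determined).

|AD| ∈ [7, 83]  (≈ [7.0000, 83.0000])

|AB| ∈ {45}
|BC| ∈ {27}
|CD| ∈ {11}
|AC| ∈ [18, 72]
|BD| ∈ [16, 38]
|AD| ∈ [7, 83]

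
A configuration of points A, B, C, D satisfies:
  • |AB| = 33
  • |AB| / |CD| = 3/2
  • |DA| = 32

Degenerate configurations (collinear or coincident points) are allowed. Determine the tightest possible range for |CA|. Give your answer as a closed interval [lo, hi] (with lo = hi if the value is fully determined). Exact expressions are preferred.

|AB| ∈ {33}
|AD| ∈ {32}
|CD| ∈ {22}
|BD| ∈ [1, 65]
|AC| ∈ [10, 54]
|BC| ∈ [0, 87]

|CA| ∈ [10, 54]  (≈ [10.0000, 54.0000])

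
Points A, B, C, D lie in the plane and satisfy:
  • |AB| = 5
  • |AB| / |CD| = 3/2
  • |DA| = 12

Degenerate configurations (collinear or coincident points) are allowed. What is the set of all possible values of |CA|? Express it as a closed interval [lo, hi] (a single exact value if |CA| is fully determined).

|CA| ∈ [26/3, 46/3]  (≈ [8.6667, 15.3333])

|AB| ∈ {5}
|AD| ∈ {12}
|CD| ∈ {10/3}
|BD| ∈ [7, 17]
|AC| ∈ [26/3, 46/3]
|BC| ∈ [11/3, 61/3]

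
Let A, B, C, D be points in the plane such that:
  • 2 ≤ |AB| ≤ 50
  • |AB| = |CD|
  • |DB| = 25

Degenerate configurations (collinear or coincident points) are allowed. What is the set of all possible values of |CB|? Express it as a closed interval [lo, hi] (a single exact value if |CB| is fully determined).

|AB| ∈ [2, 50]
|BD| ∈ {25}
|CD| ∈ [2, 50]
|AD| ∈ [0, 75]
|BC| ∈ [0, 75]
|AC| ∈ [0, 125]

|CB| ∈ [0, 75]  (≈ [0.0000, 75.0000])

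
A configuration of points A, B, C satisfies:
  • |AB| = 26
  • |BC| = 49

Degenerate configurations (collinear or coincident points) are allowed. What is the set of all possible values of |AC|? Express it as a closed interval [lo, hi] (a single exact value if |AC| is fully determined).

|AC| ∈ [23, 75]  (≈ [23.0000, 75.0000])

|AB| ∈ {26}
|BC| ∈ {49}
|AC| ∈ [23, 75]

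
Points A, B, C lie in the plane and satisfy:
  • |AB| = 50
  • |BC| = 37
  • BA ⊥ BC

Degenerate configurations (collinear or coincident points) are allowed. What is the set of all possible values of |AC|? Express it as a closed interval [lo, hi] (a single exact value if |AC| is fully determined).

|AB| ∈ {50}
|BC| ∈ {37}
|AC| ∈ {√(3869)}

|AC| = √(3869)  (≈ 62.2013)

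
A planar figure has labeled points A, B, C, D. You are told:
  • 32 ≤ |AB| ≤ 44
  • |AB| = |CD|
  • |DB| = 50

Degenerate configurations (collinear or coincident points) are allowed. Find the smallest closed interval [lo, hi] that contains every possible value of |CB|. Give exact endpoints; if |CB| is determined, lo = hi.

|CB| ∈ [6, 94]  (≈ [6.0000, 94.0000])

|AB| ∈ [32, 44]
|BD| ∈ {50}
|CD| ∈ [32, 44]
|AD| ∈ [6, 94]
|BC| ∈ [6, 94]
|AC| ∈ [0, 138]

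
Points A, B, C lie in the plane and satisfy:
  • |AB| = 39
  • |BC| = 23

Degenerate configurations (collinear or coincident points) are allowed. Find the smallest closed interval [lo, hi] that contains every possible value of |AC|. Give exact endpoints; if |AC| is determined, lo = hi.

|AC| ∈ [16, 62]  (≈ [16.0000, 62.0000])

|AB| ∈ {39}
|BC| ∈ {23}
|AC| ∈ [16, 62]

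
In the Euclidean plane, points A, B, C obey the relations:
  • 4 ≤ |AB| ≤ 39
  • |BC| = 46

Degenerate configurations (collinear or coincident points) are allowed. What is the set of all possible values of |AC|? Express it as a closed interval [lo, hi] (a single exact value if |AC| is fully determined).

|AC| ∈ [7, 85]  (≈ [7.0000, 85.0000])

|AB| ∈ [4, 39]
|BC| ∈ {46}
|AC| ∈ [7, 85]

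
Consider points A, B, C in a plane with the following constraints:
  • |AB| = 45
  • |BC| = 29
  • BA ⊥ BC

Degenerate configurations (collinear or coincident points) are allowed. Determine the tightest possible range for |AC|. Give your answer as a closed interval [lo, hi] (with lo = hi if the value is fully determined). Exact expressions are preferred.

|AB| ∈ {45}
|BC| ∈ {29}
|AC| ∈ {√(2866)}

|AC| = √(2866)  (≈ 53.5350)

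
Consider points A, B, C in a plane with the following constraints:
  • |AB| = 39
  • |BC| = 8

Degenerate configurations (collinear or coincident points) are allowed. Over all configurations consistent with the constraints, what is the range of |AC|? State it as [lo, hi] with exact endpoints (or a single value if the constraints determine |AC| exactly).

|AC| ∈ [31, 47]  (≈ [31.0000, 47.0000])

|AB| ∈ {39}
|BC| ∈ {8}
|AC| ∈ [31, 47]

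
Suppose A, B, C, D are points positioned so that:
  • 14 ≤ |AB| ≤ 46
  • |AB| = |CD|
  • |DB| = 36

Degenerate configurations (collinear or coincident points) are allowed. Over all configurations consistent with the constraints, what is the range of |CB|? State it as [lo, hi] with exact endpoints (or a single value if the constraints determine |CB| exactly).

|CB| ∈ [0, 82]  (≈ [0.0000, 82.0000])

|AB| ∈ [14, 46]
|BD| ∈ {36}
|CD| ∈ [14, 46]
|AD| ∈ [0, 82]
|BC| ∈ [0, 82]
|AC| ∈ [0, 128]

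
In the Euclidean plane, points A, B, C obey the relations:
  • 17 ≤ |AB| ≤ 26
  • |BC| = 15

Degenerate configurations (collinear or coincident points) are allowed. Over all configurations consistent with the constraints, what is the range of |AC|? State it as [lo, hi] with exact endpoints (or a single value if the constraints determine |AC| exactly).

|AC| ∈ [2, 41]  (≈ [2.0000, 41.0000])

|AB| ∈ [17, 26]
|BC| ∈ {15}
|AC| ∈ [2, 41]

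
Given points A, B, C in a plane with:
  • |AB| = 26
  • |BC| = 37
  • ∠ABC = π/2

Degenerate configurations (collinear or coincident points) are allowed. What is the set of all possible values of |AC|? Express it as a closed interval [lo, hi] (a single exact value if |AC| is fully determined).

|AB| ∈ {26}
|BC| ∈ {37}
|AC| ∈ {√(2045)}

|AC| = √(2045)  (≈ 45.2217)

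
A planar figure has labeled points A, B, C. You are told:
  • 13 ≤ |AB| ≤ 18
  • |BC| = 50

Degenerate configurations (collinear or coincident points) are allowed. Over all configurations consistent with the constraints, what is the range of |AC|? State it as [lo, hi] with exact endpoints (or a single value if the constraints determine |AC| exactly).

|AC| ∈ [32, 68]  (≈ [32.0000, 68.0000])

|AB| ∈ [13, 18]
|BC| ∈ {50}
|AC| ∈ [32, 68]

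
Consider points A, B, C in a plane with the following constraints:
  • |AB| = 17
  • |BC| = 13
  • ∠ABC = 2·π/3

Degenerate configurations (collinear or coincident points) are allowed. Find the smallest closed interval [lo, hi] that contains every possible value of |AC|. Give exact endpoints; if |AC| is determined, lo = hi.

|AC| = √(679)  (≈ 26.0576)

|AB| ∈ {17}
|BC| ∈ {13}
|AC| ∈ {√(679)}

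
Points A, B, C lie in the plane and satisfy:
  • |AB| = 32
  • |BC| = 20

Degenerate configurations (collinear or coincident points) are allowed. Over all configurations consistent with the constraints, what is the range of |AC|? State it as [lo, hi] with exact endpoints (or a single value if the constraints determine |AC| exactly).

|AB| ∈ {32}
|BC| ∈ {20}
|AC| ∈ [12, 52]

|AC| ∈ [12, 52]  (≈ [12.0000, 52.0000])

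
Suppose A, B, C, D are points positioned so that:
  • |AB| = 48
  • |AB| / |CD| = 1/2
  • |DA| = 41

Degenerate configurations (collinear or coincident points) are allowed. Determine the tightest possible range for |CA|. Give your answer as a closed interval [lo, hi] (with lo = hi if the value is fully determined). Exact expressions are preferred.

|CA| ∈ [55, 137]  (≈ [55.0000, 137.0000])

|AB| ∈ {48}
|AD| ∈ {41}
|CD| ∈ {96}
|BD| ∈ [7, 89]
|AC| ∈ [55, 137]
|BC| ∈ [7, 185]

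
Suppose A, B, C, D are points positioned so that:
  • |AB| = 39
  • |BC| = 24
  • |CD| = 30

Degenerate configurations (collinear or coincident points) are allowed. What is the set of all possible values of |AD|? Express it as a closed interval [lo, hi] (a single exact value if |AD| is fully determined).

|AD| ∈ [0, 93]  (≈ [0.0000, 93.0000])

|AB| ∈ {39}
|BC| ∈ {24}
|CD| ∈ {30}
|AC| ∈ [15, 63]
|BD| ∈ [6, 54]
|AD| ∈ [0, 93]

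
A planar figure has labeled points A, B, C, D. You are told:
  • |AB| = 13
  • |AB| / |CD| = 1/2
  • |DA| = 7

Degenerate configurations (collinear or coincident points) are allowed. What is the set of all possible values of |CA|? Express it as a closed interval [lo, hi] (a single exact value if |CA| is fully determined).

|AB| ∈ {13}
|AD| ∈ {7}
|CD| ∈ {26}
|BD| ∈ [6, 20]
|AC| ∈ [19, 33]
|BC| ∈ [6, 46]

|CA| ∈ [19, 33]  (≈ [19.0000, 33.0000])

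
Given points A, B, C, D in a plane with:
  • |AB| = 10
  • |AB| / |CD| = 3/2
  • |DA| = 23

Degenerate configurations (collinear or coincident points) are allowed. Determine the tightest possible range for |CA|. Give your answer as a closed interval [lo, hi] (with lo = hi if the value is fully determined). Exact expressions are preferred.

|AB| ∈ {10}
|AD| ∈ {23}
|CD| ∈ {20/3}
|BD| ∈ [13, 33]
|AC| ∈ [49/3, 89/3]
|BC| ∈ [19/3, 119/3]

|CA| ∈ [49/3, 89/3]  (≈ [16.3333, 29.6667])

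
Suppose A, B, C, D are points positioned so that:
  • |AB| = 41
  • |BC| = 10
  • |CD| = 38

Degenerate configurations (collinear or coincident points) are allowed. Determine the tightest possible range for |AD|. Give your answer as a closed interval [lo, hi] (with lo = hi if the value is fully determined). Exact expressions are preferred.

|AB| ∈ {41}
|BC| ∈ {10}
|CD| ∈ {38}
|AC| ∈ [31, 51]
|BD| ∈ [28, 48]
|AD| ∈ [0, 89]

|AD| ∈ [0, 89]  (≈ [0.0000, 89.0000])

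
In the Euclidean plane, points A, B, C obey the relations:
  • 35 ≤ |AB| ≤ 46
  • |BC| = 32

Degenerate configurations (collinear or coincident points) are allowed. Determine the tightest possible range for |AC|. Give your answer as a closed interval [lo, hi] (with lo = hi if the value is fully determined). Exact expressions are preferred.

|AC| ∈ [3, 78]  (≈ [3.0000, 78.0000])

|AB| ∈ [35, 46]
|BC| ∈ {32}
|AC| ∈ [3, 78]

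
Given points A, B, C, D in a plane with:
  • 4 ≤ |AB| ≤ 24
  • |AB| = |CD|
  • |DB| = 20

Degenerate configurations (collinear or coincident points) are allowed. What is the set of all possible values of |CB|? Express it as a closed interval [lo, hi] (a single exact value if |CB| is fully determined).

|CB| ∈ [0, 44]  (≈ [0.0000, 44.0000])

|AB| ∈ [4, 24]
|BD| ∈ {20}
|CD| ∈ [4, 24]
|AD| ∈ [0, 44]
|BC| ∈ [0, 44]
|AC| ∈ [0, 68]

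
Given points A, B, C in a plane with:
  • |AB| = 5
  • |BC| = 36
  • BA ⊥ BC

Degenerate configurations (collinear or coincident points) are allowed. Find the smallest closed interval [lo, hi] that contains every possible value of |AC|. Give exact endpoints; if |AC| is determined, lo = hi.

|AB| ∈ {5}
|BC| ∈ {36}
|AC| ∈ {√(1321)}

|AC| = √(1321)  (≈ 36.3456)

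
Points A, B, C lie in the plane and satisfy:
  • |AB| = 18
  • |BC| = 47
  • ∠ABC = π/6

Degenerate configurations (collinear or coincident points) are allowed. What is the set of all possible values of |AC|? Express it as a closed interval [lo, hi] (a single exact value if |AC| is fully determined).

|AB| ∈ {18}
|BC| ∈ {47}
|AC| ∈ {√(2533 - 846·√(3))}

|AC| = √(2533 - 846·√(3))  (≈ 32.6754)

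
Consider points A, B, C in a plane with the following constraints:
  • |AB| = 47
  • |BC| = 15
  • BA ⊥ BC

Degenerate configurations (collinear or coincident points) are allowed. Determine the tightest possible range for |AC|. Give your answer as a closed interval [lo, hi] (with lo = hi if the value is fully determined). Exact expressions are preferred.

|AB| ∈ {47}
|BC| ∈ {15}
|AC| ∈ {√(2434)}

|AC| = √(2434)  (≈ 49.3356)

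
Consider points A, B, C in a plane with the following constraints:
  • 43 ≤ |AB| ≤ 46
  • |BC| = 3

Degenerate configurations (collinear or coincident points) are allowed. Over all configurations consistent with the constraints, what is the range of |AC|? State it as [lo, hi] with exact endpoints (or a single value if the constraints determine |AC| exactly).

|AC| ∈ [40, 49]  (≈ [40.0000, 49.0000])

|AB| ∈ [43, 46]
|BC| ∈ {3}
|AC| ∈ [40, 49]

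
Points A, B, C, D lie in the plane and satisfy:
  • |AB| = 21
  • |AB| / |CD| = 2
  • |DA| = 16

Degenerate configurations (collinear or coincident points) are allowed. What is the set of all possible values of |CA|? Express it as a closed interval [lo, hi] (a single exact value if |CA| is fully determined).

|AB| ∈ {21}
|AD| ∈ {16}
|CD| ∈ {21/2}
|BD| ∈ [5, 37]
|AC| ∈ [11/2, 53/2]
|BC| ∈ [0, 95/2]

|CA| ∈ [11/2, 53/2]  (≈ [5.5000, 26.5000])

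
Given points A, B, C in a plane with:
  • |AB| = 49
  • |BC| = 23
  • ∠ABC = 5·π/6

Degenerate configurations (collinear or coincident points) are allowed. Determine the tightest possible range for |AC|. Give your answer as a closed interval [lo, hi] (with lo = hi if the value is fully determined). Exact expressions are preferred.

|AB| ∈ {49}
|BC| ∈ {23}
|AC| ∈ {√(1127·√(3) + 2930)}

|AC| = √(1127·√(3) + 2930)  (≈ 69.8715)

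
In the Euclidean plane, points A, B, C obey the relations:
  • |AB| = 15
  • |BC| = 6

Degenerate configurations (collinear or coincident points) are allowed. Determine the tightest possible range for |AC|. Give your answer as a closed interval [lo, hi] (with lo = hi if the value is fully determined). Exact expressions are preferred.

|AC| ∈ [9, 21]  (≈ [9.0000, 21.0000])

|AB| ∈ {15}
|BC| ∈ {6}
|AC| ∈ [9, 21]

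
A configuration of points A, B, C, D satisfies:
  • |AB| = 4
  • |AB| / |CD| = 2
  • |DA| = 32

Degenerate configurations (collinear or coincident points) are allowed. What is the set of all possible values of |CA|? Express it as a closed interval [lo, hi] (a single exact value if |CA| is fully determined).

|AB| ∈ {4}
|AD| ∈ {32}
|CD| ∈ {2}
|BD| ∈ [28, 36]
|AC| ∈ [30, 34]
|BC| ∈ [26, 38]

|CA| ∈ [30, 34]  (≈ [30.0000, 34.0000])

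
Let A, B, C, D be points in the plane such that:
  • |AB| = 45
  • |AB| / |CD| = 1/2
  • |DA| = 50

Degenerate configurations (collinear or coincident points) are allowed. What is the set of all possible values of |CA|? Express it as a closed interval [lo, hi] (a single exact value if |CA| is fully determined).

|CA| ∈ [40, 140]  (≈ [40.0000, 140.0000])

|AB| ∈ {45}
|AD| ∈ {50}
|CD| ∈ {90}
|BD| ∈ [5, 95]
|AC| ∈ [40, 140]
|BC| ∈ [0, 185]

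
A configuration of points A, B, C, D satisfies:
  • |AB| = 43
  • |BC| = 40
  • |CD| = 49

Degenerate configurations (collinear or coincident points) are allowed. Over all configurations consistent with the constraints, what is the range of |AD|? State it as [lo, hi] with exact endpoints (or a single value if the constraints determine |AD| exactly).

|AD| ∈ [0, 132]  (≈ [0.0000, 132.0000])

|AB| ∈ {43}
|BC| ∈ {40}
|CD| ∈ {49}
|AC| ∈ [3, 83]
|BD| ∈ [9, 89]
|AD| ∈ [0, 132]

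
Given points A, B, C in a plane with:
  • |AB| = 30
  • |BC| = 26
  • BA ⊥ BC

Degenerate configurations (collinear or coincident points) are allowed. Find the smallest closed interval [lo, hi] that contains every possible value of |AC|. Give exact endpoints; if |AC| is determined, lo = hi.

|AB| ∈ {30}
|BC| ∈ {26}
|AC| ∈ {2·√(394)}

|AC| = 2·√(394)  (≈ 39.6989)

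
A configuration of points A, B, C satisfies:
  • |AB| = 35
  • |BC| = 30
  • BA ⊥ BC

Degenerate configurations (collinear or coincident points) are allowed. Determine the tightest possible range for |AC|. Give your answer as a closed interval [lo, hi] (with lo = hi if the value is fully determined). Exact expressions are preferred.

|AB| ∈ {35}
|BC| ∈ {30}
|AC| ∈ {5·√(85)}

|AC| = 5·√(85)  (≈ 46.0977)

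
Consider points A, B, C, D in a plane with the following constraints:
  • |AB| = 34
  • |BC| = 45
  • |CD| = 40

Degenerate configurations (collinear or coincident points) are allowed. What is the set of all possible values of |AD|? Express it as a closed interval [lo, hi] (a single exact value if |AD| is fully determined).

|AD| ∈ [0, 119]  (≈ [0.0000, 119.0000])

|AB| ∈ {34}
|BC| ∈ {45}
|CD| ∈ {40}
|AC| ∈ [11, 79]
|BD| ∈ [5, 85]
|AD| ∈ [0, 119]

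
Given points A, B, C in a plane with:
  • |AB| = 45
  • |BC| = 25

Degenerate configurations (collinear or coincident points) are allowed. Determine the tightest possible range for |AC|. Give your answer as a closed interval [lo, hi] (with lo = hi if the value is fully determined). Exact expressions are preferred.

|AB| ∈ {45}
|BC| ∈ {25}
|AC| ∈ [20, 70]

|AC| ∈ [20, 70]  (≈ [20.0000, 70.0000])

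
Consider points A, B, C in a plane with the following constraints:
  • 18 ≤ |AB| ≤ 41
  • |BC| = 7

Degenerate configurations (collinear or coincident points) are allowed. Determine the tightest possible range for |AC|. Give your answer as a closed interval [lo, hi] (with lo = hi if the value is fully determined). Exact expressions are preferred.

|AB| ∈ [18, 41]
|BC| ∈ {7}
|AC| ∈ [11, 48]

|AC| ∈ [11, 48]  (≈ [11.0000, 48.0000])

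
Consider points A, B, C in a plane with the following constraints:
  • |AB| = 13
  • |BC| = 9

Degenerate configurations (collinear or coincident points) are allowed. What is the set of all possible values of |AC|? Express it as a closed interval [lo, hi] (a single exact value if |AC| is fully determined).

|AC| ∈ [4, 22]  (≈ [4.0000, 22.0000])

|AB| ∈ {13}
|BC| ∈ {9}
|AC| ∈ [4, 22]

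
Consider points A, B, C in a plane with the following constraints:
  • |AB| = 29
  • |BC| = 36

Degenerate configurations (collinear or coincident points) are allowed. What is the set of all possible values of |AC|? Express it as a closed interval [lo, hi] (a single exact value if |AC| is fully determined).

|AC| ∈ [7, 65]  (≈ [7.0000, 65.0000])

|AB| ∈ {29}
|BC| ∈ {36}
|AC| ∈ [7, 65]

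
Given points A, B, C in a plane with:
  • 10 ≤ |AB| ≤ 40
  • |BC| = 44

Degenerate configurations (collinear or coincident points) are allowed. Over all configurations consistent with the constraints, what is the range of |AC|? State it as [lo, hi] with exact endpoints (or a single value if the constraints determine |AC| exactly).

|AB| ∈ [10, 40]
|BC| ∈ {44}
|AC| ∈ [4, 84]

|AC| ∈ [4, 84]  (≈ [4.0000, 84.0000])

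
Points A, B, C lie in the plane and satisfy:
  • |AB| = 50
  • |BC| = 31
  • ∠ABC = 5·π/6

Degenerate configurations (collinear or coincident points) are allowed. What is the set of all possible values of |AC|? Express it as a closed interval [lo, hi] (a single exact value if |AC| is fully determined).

|AC| = √(1550·√(3) + 3461)  (≈ 78.3944)

|AB| ∈ {50}
|BC| ∈ {31}
|AC| ∈ {√(1550·√(3) + 3461)}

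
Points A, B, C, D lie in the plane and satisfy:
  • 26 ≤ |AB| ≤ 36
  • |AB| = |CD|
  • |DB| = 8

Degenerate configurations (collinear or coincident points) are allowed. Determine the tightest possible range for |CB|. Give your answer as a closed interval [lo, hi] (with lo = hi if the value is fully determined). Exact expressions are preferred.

|AB| ∈ [26, 36]
|BD| ∈ {8}
|CD| ∈ [26, 36]
|AD| ∈ [18, 44]
|BC| ∈ [18, 44]
|AC| ∈ [0, 80]

|CB| ∈ [18, 44]  (≈ [18.0000, 44.0000])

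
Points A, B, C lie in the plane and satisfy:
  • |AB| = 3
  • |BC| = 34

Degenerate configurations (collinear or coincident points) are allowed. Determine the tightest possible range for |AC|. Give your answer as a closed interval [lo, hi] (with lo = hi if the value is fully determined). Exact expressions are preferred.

|AC| ∈ [31, 37]  (≈ [31.0000, 37.0000])

|AB| ∈ {3}
|BC| ∈ {34}
|AC| ∈ [31, 37]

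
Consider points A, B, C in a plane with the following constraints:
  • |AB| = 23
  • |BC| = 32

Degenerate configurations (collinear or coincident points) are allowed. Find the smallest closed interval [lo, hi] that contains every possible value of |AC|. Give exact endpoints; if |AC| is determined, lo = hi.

|AC| ∈ [9, 55]  (≈ [9.0000, 55.0000])

|AB| ∈ {23}
|BC| ∈ {32}
|AC| ∈ [9, 55]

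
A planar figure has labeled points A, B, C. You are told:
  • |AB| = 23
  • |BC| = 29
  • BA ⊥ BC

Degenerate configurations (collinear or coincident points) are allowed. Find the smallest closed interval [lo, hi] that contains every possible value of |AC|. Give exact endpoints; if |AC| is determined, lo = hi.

|AC| = √(1370)  (≈ 37.0135)

|AB| ∈ {23}
|BC| ∈ {29}
|AC| ∈ {√(1370)}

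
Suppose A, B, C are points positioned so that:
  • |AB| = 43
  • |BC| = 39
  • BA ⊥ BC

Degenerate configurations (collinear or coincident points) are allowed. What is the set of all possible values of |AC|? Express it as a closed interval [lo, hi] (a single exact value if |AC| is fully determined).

|AB| ∈ {43}
|BC| ∈ {39}
|AC| ∈ {√(3370)}

|AC| = √(3370)  (≈ 58.0517)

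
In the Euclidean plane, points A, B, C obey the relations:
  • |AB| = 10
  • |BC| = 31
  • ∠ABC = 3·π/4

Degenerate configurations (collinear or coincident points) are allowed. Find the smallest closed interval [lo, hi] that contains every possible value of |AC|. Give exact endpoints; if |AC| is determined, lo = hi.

|AB| ∈ {10}
|BC| ∈ {31}
|AC| ∈ {√(310·√(2) + 1061)}

|AC| = √(310·√(2) + 1061)  (≈ 38.7222)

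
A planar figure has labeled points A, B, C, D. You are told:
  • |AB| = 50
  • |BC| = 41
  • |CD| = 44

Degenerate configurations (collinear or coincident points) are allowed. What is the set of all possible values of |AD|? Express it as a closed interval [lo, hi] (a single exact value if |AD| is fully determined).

|AD| ∈ [0, 135]  (≈ [0.0000, 135.0000])

|AB| ∈ {50}
|BC| ∈ {41}
|CD| ∈ {44}
|AC| ∈ [9, 91]
|BD| ∈ [3, 85]
|AD| ∈ [0, 135]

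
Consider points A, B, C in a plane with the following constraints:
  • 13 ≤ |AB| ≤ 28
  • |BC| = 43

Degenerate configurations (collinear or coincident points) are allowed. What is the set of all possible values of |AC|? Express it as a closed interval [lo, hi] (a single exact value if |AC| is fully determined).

|AB| ∈ [13, 28]
|BC| ∈ {43}
|AC| ∈ [15, 71]

|AC| ∈ [15, 71]  (≈ [15.0000, 71.0000])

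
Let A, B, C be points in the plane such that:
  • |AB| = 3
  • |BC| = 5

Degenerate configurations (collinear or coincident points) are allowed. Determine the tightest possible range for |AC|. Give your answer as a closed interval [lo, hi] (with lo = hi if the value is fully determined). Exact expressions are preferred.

|AB| ∈ {3}
|BC| ∈ {5}
|AC| ∈ [2, 8]

|AC| ∈ [2, 8]  (≈ [2.0000, 8.0000])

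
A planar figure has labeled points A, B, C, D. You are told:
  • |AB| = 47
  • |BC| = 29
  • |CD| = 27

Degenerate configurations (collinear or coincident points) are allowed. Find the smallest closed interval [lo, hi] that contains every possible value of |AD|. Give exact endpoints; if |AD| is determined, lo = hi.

|AD| ∈ [0, 103]  (≈ [0.0000, 103.0000])

|AB| ∈ {47}
|BC| ∈ {29}
|CD| ∈ {27}
|AC| ∈ [18, 76]
|BD| ∈ [2, 56]
|AD| ∈ [0, 103]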